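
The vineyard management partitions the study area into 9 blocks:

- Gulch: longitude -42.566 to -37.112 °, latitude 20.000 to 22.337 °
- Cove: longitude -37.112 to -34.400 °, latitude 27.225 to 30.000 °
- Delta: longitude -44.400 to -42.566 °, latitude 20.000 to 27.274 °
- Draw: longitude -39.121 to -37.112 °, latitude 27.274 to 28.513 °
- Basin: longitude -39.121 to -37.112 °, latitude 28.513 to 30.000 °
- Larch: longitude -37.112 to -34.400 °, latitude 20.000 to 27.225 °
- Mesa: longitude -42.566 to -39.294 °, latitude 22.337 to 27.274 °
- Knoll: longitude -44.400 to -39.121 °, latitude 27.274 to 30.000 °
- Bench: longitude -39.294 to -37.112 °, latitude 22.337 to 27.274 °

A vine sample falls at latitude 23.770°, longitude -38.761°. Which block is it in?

The point has longitude = -38.761 and latitude = 23.770.
Only Bench satisfies -39.294 ≤ longitude ≤ -37.112 and 22.337 ≤ latitude ≤ 27.274.

Bench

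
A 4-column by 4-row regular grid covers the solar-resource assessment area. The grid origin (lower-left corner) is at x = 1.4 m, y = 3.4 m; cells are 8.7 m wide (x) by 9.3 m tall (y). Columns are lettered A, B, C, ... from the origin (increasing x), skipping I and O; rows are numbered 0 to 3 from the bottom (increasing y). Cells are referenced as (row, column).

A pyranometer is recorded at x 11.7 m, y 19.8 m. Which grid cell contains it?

(1, B)

Column index: ⌊(11.7 − 1.4) / 8.7⌋ = ⌊1.184⌋ = 1 → column B
Row offset from origin: ⌊(19.8 − 3.4) / 9.3⌋ = ⌊1.763⌋ = 1 → row 1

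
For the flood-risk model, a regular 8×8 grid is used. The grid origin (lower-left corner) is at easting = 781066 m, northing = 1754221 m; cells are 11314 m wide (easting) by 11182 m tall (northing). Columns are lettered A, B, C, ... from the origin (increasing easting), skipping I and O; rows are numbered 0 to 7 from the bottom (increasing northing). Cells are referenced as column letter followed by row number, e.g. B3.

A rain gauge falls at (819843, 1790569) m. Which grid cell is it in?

D3

Column index: ⌊(819843 − 781066) / 11314⌋ = ⌊3.427⌋ = 3 → column D
Row offset from origin: ⌊(1790569 − 1754221) / 11182⌋ = ⌊3.251⌋ = 3 → row 3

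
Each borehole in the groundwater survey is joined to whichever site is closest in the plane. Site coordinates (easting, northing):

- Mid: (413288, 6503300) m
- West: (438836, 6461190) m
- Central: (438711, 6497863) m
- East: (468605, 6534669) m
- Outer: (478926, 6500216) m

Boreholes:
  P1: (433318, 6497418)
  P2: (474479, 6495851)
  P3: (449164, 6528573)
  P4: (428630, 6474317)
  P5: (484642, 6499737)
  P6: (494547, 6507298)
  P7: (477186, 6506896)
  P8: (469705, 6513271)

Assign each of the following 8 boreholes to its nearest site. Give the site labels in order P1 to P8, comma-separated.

Central, Outer, East, West, Outer, Outer, Outer, Outer

P1 → Central (d²=29282474.00)
P2 → Outer (d²=38829034.00)
P3 → East (d²=415113697.00)
P4 → West (d²=276480565.00)
P5 → Outer (d²=32902097.00)
P6 → Outer (d²=294170365.00)
P7 → Outer (d²=47650000.00)
P8 → Outer (d²=255459866.00)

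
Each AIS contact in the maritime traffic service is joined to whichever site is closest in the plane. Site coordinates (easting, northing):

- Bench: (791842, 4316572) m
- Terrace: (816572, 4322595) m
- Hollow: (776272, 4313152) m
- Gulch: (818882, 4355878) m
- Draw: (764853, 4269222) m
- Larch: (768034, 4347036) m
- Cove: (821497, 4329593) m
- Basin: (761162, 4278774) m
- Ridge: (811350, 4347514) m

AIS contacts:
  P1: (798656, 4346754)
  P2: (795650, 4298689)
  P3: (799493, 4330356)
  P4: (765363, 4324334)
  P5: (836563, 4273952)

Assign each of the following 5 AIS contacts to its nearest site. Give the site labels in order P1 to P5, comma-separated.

Ridge, Bench, Bench, Hollow, Terrace

P1 → Ridge (d²=161715236.00)
P2 → Bench (d²=334302553.00)
P3 → Bench (d²=248536457.00)
P4 → Hollow (d²=244043405.00)
P5 → Terrace (d²=2765781530.00)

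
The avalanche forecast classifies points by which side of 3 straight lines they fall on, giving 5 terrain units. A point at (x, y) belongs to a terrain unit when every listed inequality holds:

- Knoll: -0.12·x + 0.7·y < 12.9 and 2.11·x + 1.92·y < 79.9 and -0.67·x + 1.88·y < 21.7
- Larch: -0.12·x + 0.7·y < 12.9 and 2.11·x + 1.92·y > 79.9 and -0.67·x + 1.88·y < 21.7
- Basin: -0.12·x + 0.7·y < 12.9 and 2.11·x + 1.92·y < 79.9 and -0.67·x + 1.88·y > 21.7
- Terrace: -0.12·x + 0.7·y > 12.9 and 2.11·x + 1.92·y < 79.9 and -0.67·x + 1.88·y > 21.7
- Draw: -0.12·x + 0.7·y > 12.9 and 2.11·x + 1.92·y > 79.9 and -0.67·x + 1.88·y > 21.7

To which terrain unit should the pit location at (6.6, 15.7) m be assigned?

-0.12·6.6 + 0.7·15.7 = 10.198, which is < 12.9
2.11·6.6 + 1.92·15.7 = 44.070, which is < 79.9
-0.67·6.6 + 1.88·15.7 = 25.094, which is > 21.7
This sign pattern matches Basin.

Basin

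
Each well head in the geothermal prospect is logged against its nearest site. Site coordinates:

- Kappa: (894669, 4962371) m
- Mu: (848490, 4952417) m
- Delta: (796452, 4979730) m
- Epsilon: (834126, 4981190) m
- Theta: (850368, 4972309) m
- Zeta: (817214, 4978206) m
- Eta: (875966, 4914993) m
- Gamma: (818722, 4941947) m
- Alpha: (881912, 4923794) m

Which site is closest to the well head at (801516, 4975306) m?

Squared distances to each site:
Kappa: 8844795634.000; Mu: 2730462997.000; Delta: 45215872.000; Epsilon: 1098033556.000; Theta: 2395499913.000; Zeta: 254837204.000; Eta: 9180460469.000; Gamma: 1408869317.000; Alpha: 9117002960.000.
Minimum at Delta.

Delta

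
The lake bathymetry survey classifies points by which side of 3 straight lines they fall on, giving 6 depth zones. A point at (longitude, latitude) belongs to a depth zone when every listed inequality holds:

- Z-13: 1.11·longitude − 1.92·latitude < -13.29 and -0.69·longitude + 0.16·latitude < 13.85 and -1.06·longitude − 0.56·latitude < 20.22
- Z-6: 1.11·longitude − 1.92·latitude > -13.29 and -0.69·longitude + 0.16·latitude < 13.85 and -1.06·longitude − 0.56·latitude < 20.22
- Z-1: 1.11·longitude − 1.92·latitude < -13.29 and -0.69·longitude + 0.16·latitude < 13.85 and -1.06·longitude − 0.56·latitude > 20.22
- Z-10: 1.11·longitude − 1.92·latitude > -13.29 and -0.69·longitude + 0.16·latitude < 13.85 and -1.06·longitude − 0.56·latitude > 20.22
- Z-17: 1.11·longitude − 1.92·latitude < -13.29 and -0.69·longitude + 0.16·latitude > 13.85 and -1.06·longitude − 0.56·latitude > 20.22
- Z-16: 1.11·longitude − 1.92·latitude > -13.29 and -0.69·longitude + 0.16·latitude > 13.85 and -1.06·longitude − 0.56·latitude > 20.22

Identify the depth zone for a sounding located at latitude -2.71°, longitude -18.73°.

Z-1

1.11·-18.73 − 1.92·-2.71 = -15.587, which is < -13.29
-0.69·-18.73 + 0.16·-2.71 = 12.490, which is < 13.85
-1.06·-18.73 − 0.56·-2.71 = 21.371, which is > 20.22
This sign pattern matches Z-1.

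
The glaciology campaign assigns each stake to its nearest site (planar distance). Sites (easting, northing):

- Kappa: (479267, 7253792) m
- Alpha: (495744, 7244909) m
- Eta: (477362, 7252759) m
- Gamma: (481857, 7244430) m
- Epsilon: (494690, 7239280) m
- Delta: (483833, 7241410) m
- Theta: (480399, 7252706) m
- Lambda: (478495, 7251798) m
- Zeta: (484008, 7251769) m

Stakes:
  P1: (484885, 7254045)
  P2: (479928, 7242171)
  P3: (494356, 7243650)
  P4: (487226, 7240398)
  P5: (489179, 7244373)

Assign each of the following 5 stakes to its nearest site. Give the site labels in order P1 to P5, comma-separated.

P1 → Zeta (d²=5949305.00)
P2 → Gamma (d²=8824122.00)
P3 → Alpha (d²=3511625.00)
P4 → Delta (d²=12536593.00)
P5 → Delta (d²=37359085.00)

Zeta, Gamma, Alpha, Delta, Delta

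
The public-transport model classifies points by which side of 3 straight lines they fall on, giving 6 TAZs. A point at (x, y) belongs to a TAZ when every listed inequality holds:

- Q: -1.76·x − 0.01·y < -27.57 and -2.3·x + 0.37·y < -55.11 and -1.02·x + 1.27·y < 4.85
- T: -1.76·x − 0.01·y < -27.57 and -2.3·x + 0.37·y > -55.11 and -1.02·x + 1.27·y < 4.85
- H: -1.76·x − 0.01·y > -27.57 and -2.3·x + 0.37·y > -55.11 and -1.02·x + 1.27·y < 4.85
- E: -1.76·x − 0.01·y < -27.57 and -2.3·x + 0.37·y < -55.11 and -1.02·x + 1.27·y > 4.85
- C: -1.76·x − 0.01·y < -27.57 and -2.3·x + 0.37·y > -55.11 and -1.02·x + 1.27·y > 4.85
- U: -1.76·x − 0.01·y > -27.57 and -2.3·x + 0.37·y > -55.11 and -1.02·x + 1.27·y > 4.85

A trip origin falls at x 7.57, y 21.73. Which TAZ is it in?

-1.76·7.57 − 0.01·21.73 = -13.540, which is > -27.57
-2.3·7.57 + 0.37·21.73 = -9.371, which is > -55.11
-1.02·7.57 + 1.27·21.73 = 19.876, which is > 4.85
This sign pattern matches U.

U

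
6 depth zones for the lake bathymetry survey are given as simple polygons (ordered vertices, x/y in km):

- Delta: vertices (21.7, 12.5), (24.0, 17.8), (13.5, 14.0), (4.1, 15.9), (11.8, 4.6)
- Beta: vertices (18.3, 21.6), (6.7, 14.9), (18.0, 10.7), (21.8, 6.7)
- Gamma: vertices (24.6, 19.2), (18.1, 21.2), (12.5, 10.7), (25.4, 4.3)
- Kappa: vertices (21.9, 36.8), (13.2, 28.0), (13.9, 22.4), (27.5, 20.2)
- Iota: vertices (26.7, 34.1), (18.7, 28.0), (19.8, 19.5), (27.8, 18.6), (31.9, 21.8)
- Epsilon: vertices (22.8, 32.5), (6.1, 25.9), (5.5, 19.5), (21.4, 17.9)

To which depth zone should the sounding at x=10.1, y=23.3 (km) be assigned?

Cast a ray rightward from (10.1, 23.3). For each polygon, the edges (by vertex number in listed order) whose endpoints lie on opposite sides of y = 23.3, where each meets that height, and whether that is right or left of the point:
Delta: no edge straddles that height → 0 crossings.
Beta: no edge straddles that height → 0 crossings.
Gamma: no edge straddles that height → 0 crossings.
Kappa: 2–3 at x≈13.79 (right), 4–1 at x≈26.45 (right) → 2 crossings.
Iota: 2–3 at x≈19.31 (right), 5–1 at x≈31.27 (right) → 2 crossings.
Epsilon: 2–3 at x≈5.86 (left), 4–1 at x≈21.92 (right) → 1 crossing.
Only Epsilon has an odd count, so the point is inside Epsilon.

Epsilon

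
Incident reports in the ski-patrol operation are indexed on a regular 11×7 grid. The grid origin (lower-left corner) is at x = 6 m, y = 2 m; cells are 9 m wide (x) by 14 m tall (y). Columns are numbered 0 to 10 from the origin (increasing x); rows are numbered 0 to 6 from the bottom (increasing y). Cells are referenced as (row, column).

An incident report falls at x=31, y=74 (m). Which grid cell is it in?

Column index: ⌊(31 − 6) / 9⌋ = ⌊2.778⌋ = 2
Row offset from origin: ⌊(74 − 2) / 14⌋ = ⌊5.143⌋ = 5 → row 5

(5, 2)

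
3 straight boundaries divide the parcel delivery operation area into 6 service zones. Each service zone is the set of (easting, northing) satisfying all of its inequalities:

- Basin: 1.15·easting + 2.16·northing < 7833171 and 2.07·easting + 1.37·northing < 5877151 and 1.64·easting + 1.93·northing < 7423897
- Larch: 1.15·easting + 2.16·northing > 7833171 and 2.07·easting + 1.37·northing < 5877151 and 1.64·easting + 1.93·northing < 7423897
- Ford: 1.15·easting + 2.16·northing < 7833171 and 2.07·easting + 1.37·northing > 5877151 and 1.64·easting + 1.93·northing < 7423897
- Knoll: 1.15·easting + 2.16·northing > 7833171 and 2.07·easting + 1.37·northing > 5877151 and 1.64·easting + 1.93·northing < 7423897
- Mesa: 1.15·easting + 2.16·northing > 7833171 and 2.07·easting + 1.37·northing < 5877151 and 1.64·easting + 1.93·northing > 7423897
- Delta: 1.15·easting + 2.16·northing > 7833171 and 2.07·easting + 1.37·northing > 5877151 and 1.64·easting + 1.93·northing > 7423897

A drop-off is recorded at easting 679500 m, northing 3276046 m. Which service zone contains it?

Delta

1.15·679500 + 2.16·3276046 = 7857684.360, which is > 7833171
2.07·679500 + 1.37·3276046 = 5894748.020, which is > 5877151
1.64·679500 + 1.93·3276046 = 7437148.780, which is > 7423897
This sign pattern matches Delta.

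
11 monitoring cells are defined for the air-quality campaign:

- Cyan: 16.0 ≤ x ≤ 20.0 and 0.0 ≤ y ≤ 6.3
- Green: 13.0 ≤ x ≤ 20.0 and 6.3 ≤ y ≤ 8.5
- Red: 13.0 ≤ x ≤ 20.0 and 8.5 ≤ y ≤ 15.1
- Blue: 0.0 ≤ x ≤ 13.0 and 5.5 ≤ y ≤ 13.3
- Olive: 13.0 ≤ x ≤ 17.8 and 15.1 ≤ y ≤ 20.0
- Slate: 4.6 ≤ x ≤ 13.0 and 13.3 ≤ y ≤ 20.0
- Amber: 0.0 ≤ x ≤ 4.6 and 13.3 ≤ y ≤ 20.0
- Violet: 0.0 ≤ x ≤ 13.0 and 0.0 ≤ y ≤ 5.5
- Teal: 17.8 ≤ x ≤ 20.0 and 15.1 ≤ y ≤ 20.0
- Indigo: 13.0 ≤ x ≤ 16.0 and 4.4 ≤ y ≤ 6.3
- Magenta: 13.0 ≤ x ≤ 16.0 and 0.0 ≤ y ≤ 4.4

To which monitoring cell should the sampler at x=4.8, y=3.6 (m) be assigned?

The point has x = 4.8 and y = 3.6.
Only Violet satisfies 0.0 ≤ x ≤ 13.0 and 0.0 ≤ y ≤ 5.5.

Violet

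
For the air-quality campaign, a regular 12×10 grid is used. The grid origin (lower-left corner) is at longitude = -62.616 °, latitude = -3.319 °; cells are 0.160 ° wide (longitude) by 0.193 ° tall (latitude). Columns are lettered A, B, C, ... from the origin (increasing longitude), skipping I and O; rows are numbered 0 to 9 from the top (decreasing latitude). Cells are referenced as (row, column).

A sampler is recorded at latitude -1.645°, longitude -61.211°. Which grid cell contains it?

Column index: ⌊(-61.211 − -62.616) / 0.160⌋ = ⌊8.781⌋ = 8 → column J
Row offset from origin: ⌊(-1.645 − -3.319) / 0.193⌋ = ⌊8.674⌋ = 8 → row 1 (counted from top)

(1, J)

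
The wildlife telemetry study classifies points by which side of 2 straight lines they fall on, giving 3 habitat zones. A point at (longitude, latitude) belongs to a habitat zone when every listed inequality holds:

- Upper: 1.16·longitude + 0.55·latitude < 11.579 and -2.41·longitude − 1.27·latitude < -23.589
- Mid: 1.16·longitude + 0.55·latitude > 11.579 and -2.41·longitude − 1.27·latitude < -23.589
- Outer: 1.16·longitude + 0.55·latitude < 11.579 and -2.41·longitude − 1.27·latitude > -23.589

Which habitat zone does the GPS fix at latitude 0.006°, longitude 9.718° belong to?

1.16·9.718 + 0.55·0.006 = 11.276, which is < 11.579
-2.41·9.718 − 1.27·0.006 = -23.428, which is > -23.589
This sign pattern matches Outer.

Outer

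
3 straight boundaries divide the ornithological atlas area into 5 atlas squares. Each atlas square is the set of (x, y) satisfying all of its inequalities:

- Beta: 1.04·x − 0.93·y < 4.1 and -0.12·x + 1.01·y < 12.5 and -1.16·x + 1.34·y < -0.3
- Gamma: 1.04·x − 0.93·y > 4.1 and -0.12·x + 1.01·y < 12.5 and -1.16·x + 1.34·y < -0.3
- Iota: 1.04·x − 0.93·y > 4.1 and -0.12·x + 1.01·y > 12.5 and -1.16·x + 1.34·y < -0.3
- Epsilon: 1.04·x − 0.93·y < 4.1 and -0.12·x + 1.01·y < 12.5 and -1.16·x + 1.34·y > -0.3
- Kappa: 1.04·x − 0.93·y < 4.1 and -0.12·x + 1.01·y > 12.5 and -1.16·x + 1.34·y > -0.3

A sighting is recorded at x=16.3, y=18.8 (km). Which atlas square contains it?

Kappa

1.04·16.3 − 0.93·18.8 = -0.532, which is < 4.1
-0.12·16.3 + 1.01·18.8 = 17.032, which is > 12.5
-1.16·16.3 + 1.34·18.8 = 6.284, which is > -0.3
This sign pattern matches Kappa.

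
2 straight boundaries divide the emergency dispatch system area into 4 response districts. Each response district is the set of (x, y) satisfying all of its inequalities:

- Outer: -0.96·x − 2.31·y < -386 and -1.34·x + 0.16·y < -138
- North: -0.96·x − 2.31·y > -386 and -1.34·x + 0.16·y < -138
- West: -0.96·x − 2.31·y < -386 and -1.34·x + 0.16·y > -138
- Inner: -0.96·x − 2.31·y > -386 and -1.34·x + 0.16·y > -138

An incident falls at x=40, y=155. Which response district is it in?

-0.96·40 − 2.31·155 = -396.450, which is < -386
-1.34·40 + 0.16·155 = -28.800, which is > -138
This sign pattern matches West.

West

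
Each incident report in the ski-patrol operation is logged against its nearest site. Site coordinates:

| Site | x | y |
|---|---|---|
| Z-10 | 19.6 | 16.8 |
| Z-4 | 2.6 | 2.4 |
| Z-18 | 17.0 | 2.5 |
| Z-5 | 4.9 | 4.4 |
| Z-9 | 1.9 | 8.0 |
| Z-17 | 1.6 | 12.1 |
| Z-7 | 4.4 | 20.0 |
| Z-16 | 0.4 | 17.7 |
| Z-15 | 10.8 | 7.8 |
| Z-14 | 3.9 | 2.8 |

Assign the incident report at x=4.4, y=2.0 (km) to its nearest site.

Squared distances to each site:
Z-10: 450.080; Z-4: 3.400; Z-18: 159.010; Z-5: 6.010; Z-9: 42.250; Z-17: 109.850; Z-7: 324.000; Z-16: 262.490; Z-15: 74.600; Z-14: 0.890.
Minimum at Z-14.

Z-14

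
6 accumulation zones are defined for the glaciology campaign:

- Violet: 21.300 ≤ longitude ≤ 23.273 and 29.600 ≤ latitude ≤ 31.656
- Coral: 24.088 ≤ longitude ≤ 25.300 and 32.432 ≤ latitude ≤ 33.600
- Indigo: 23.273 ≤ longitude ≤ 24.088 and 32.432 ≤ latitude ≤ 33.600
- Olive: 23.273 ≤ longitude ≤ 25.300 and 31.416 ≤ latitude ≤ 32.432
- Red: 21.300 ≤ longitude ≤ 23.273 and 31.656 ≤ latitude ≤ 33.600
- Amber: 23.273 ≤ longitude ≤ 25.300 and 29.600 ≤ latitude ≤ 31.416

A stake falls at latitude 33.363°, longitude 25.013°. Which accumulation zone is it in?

Coral

The point has longitude = 25.013 and latitude = 33.363.
Only Coral satisfies 24.088 ≤ longitude ≤ 25.300 and 32.432 ≤ latitude ≤ 33.600.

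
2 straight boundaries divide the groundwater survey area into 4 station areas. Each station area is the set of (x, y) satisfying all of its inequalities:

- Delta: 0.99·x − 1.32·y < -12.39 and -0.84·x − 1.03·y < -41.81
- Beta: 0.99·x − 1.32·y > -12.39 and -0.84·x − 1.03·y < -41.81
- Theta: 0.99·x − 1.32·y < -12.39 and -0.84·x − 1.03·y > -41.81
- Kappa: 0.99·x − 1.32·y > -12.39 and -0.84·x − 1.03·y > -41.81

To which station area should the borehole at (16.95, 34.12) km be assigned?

Delta

0.99·16.95 − 1.32·34.12 = -28.258, which is < -12.39
-0.84·16.95 − 1.03·34.12 = -49.382, which is < -41.81
This sign pattern matches Delta.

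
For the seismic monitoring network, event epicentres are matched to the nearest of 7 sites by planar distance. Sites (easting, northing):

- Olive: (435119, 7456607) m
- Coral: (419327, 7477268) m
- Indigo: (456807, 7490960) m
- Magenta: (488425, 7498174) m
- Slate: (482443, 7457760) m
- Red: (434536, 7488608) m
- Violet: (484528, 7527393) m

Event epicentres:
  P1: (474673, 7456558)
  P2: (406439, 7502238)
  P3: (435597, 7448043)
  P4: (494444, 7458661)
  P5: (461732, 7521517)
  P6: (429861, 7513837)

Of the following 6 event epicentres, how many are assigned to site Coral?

1

P1 → Slate
P2 → Coral
P3 → Olive
P4 → Slate
P5 → Violet
P6 → Red
1 of the 6 goes to Coral.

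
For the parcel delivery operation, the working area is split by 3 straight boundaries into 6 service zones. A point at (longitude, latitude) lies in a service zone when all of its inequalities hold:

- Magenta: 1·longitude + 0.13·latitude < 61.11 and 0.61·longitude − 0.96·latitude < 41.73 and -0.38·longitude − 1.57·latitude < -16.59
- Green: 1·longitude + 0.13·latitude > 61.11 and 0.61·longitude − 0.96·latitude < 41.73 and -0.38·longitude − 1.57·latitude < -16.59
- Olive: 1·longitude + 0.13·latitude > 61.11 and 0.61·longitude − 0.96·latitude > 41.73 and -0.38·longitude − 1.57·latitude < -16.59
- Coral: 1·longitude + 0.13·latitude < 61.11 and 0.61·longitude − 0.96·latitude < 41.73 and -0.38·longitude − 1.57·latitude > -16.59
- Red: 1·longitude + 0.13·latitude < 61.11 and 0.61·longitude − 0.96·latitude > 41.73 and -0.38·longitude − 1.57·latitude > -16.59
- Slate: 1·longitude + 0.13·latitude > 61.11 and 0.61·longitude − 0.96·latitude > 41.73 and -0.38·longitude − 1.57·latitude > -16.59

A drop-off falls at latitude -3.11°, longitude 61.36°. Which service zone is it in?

1·61.36 + 0.13·-3.11 = 60.956, which is < 61.11
0.61·61.36 − 0.96·-3.11 = 40.415, which is < 41.73
-0.38·61.36 − 1.57·-3.11 = -18.434, which is < -16.59
This sign pattern matches Magenta.

Magenta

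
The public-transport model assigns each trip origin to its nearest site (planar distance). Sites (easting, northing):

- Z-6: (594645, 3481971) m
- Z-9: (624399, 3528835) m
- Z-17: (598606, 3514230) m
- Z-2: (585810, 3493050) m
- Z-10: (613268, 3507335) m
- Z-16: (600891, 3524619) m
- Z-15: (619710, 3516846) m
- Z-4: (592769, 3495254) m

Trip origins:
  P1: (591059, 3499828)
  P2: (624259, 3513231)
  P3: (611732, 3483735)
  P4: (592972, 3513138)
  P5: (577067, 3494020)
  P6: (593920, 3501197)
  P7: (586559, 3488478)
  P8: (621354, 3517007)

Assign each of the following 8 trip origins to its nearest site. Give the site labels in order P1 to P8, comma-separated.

P1 → Z-4 (d²=23845576.00)
P2 → Z-15 (d²=33761626.00)
P3 → Z-6 (d²=295077265.00)
P4 → Z-17 (d²=32934420.00)
P5 → Z-2 (d²=77380949.00)
P6 → Z-4 (d²=36644050.00)
P7 → Z-2 (d²=21464185.00)
P8 → Z-15 (d²=2728657.00)

Z-4, Z-15, Z-6, Z-17, Z-2, Z-4, Z-2, Z-15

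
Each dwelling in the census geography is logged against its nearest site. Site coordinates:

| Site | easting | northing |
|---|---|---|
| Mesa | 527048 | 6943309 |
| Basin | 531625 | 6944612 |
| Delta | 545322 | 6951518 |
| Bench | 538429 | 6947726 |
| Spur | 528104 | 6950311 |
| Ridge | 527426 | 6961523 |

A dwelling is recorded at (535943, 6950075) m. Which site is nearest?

Squared distances to each site:
Mesa: 124899781.000; Basin: 48489493.000; Delta: 90047890.000; Bench: 11697997.000; Spur: 61505617.000; Ridge: 203595993.000.
Minimum at Bench.

Bench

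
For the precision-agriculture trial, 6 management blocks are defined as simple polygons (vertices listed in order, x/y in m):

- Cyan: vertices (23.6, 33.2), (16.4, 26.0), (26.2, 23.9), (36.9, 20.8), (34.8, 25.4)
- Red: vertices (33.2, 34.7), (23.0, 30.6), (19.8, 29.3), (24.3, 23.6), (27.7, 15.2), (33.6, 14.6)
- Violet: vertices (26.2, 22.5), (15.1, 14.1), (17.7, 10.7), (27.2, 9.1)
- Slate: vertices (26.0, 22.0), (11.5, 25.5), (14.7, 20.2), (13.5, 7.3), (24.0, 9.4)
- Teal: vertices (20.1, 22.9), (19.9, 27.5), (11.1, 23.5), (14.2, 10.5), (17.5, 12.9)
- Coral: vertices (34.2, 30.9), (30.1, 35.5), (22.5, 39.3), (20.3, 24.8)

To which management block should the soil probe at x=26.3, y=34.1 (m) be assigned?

Coral

Cast a ray rightward from (26.3, 34.1). For each polygon, the edges (by vertex number in listed order) whose endpoints lie on opposite sides of y = 34.1, where each meets that height, and whether that is right or left of the point:
Cyan: no edge straddles that height → 0 crossings.
Red: 1–2 at x≈31.71 (right), 6–1 at x≈33.21 (right) → 2 crossings.
Violet: no edge straddles that height → 0 crossings.
Slate: no edge straddles that height → 0 crossings.
Teal: no edge straddles that height → 0 crossings.
Coral: 1–2 at x≈31.35 (right), 3–4 at x≈21.71 (left) → 1 crossing.
Only Coral has an odd count, so the point is inside Coral.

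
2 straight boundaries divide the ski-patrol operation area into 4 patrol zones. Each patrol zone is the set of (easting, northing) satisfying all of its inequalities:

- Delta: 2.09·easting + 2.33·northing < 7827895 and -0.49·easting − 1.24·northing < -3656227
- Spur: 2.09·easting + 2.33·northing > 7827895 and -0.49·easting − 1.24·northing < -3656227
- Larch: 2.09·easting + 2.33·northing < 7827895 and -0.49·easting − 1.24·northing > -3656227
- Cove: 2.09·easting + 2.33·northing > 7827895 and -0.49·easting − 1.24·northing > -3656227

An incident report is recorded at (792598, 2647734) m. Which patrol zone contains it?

2.09·792598 + 2.33·2647734 = 7825750.040, which is < 7827895
-0.49·792598 − 1.24·2647734 = -3671563.180, which is < -3656227
This sign pattern matches Delta.

Delta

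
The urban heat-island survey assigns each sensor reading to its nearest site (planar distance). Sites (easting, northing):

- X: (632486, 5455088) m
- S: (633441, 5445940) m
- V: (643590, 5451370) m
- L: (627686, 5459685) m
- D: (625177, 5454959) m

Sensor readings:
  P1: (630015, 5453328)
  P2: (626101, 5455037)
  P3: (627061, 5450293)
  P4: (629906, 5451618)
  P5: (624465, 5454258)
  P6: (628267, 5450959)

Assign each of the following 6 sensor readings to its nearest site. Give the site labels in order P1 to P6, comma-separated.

X, D, D, X, D, D

P1 → X (d²=9203441.00)
P2 → D (d²=859860.00)
P3 → D (d²=25321012.00)
P4 → X (d²=18697300.00)
P5 → D (d²=998345.00)
P6 → D (d²=25548100.00)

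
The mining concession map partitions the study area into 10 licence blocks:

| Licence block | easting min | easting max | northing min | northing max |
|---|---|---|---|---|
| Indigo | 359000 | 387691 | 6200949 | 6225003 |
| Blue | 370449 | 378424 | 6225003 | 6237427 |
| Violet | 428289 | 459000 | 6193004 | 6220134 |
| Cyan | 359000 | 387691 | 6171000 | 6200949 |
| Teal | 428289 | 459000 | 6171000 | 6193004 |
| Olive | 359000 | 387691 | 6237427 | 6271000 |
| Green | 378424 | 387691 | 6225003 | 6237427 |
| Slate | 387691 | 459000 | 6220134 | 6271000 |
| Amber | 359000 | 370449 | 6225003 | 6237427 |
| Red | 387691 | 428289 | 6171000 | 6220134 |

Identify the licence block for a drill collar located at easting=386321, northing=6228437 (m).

Green

The point has easting = 386321 and northing = 6228437.
Only Green satisfies 378424 ≤ easting ≤ 387691 and 6225003 ≤ northing ≤ 6237427.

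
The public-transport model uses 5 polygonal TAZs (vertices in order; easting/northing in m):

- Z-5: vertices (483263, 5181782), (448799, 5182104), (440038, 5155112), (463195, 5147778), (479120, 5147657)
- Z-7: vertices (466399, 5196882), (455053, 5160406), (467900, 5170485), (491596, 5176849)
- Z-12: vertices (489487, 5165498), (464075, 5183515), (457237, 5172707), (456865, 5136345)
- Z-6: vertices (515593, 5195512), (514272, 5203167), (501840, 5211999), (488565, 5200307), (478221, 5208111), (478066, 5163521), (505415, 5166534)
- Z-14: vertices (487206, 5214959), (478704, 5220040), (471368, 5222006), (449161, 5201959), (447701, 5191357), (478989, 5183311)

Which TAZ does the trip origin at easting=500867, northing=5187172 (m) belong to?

Cast a ray rightward from (500867, 5187172). For each polygon, the edges (by vertex number in listed order) whose endpoints lie on opposite sides of northing = 5187172, where each meets that height, and whether that is right or left of the point:
Z-5: no edge straddles that height → 0 crossings.
Z-7: 1–2 at easting≈463378.7 (left), 4–1 at easting≈478612.0 (left) → 0 crossings.
Z-12: no edge straddles that height → 0 crossings.
Z-6: 5–6 at easting≈478148.2 (left), 7–1 at easting≈512663.7 (right) → 1 crossing.
Z-14: 5–6 at easting≈463975.0 (left), 6–1 at easting≈479991.5 (left) → 0 crossings.
Only Z-6 has an odd count, so the point is inside Z-6.

Z-6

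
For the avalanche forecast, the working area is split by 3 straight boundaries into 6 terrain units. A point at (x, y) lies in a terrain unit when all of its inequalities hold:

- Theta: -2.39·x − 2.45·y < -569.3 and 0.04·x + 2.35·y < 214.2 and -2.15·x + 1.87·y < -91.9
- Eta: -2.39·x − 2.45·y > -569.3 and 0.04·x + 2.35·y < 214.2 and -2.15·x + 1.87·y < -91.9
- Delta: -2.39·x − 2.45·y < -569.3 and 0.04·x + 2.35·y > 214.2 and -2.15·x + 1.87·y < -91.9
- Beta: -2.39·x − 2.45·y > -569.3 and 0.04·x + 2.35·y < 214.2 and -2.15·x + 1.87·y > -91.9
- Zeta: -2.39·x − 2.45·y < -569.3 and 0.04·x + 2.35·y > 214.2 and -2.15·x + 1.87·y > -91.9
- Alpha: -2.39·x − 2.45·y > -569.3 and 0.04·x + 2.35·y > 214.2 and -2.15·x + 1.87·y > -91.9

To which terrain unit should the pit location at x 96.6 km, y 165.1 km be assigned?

Zeta

-2.39·96.6 − 2.45·165.1 = -635.369, which is < -569.3
0.04·96.6 + 2.35·165.1 = 391.849, which is > 214.2
-2.15·96.6 + 1.87·165.1 = 101.047, which is > -91.9
This sign pattern matches Zeta.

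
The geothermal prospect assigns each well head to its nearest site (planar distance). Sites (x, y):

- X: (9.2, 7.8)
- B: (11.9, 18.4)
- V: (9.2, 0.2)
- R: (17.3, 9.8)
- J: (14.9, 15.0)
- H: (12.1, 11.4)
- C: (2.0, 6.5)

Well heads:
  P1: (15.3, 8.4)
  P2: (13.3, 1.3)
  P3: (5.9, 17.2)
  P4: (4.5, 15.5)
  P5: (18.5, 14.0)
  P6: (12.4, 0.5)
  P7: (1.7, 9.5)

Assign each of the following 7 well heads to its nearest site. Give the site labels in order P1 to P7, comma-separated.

P1 → R (d²=5.96)
P2 → V (d²=18.02)
P3 → B (d²=37.44)
P4 → B (d²=63.17)
P5 → J (d²=13.96)
P6 → V (d²=10.33)
P7 → C (d²=9.09)

R, V, B, B, J, V, C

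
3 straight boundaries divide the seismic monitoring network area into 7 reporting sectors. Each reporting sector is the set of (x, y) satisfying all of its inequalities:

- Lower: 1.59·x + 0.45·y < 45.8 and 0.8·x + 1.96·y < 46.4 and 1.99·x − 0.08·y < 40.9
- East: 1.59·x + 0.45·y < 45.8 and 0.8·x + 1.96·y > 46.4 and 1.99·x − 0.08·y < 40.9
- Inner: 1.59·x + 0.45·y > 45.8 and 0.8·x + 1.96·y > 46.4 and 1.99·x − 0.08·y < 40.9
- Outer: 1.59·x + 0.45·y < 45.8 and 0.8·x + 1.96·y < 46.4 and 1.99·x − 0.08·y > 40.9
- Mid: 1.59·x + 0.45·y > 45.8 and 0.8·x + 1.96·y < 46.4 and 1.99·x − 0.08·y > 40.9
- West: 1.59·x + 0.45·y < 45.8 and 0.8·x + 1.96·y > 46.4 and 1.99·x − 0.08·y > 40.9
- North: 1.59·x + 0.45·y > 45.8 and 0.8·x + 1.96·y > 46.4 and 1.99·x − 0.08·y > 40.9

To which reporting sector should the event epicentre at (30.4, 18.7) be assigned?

North

1.59·30.4 + 0.45·18.7 = 56.751, which is > 45.8
0.8·30.4 + 1.96·18.7 = 60.972, which is > 46.4
1.99·30.4 − 0.08·18.7 = 59.000, which is > 40.9
This sign pattern matches North.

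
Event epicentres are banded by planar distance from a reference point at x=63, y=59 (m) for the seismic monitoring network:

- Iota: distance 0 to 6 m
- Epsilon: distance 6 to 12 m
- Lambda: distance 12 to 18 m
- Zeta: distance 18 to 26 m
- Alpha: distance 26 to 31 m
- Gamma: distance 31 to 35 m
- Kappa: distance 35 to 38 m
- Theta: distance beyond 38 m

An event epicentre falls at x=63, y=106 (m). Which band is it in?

Theta

Distance = √((63−63)² + (106−59)²) = √(0.000 + 2209.000) = 47.000 m.
38 ≤ 47.000 < ∞ → Theta.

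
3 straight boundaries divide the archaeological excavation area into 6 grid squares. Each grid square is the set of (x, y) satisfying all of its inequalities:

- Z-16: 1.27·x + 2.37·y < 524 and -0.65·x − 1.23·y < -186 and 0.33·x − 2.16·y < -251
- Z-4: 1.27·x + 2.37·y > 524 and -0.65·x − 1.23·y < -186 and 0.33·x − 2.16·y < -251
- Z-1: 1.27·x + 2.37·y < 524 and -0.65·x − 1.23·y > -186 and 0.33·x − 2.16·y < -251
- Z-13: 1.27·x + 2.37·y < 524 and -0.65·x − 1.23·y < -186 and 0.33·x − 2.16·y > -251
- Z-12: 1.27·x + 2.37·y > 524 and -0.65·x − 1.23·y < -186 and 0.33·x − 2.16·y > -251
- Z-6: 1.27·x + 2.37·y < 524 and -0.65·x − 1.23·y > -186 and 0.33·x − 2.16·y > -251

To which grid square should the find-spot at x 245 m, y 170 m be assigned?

1.27·245 + 2.37·170 = 714.050, which is > 524
-0.65·245 − 1.23·170 = -368.350, which is < -186
0.33·245 − 2.16·170 = -286.350, which is < -251
This sign pattern matches Z-4.

Z-4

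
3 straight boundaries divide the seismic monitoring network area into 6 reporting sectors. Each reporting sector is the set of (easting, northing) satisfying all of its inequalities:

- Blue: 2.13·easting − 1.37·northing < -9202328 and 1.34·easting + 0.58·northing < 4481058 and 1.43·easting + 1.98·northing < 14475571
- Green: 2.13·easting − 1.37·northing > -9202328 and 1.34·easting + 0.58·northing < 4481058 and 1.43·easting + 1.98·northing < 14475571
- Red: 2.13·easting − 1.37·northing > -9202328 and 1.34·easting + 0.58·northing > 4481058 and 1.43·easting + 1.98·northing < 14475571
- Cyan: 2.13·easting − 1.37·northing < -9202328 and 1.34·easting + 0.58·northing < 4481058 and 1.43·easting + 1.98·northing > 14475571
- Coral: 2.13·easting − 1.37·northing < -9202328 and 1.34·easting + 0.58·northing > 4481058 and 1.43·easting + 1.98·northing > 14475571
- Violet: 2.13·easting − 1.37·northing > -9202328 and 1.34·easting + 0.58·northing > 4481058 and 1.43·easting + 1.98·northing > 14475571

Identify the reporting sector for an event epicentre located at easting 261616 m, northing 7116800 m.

Green

2.13·261616 − 1.37·7116800 = -9192773.920, which is > -9202328
1.34·261616 + 0.58·7116800 = 4478309.440, which is < 4481058
1.43·261616 + 1.98·7116800 = 14465374.880, which is < 14475571
This sign pattern matches Green.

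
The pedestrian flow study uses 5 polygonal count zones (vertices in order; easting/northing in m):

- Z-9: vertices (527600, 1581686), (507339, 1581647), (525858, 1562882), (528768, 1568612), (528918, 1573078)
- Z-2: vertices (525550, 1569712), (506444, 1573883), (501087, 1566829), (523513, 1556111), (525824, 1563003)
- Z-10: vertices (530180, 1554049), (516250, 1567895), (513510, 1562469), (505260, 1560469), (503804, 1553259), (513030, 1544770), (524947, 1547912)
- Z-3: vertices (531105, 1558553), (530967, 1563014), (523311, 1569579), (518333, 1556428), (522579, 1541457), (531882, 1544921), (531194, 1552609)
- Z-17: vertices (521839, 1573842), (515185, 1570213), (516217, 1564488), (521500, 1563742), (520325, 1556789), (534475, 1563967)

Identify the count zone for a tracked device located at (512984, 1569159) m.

Z-2

Cast a ray rightward from (512984, 1569159). For each polygon, the edges (by vertex number in listed order) whose endpoints lie on opposite sides of northing = 1569159, where each meets that height, and whether that is right or left of the point:
Z-9: 2–3 at easting≈519663.3 (right), 4–5 at easting≈528786.4 (right) → 2 crossings.
Z-2: 2–3 at easting≈502856.5 (left), 5–1 at easting≈525572.6 (right) → 1 crossing.
Z-10: no edge straddles that height → 0 crossings.
Z-3: 2–3 at easting≈523800.8 (right), 3–4 at easting≈523152.0 (right) → 2 crossings.
Z-17: 2–3 at easting≈515375.0 (right), 6–1 at easting≈527831.3 (right) → 2 crossings.
Only Z-2 has an odd count, so the point is inside Z-2.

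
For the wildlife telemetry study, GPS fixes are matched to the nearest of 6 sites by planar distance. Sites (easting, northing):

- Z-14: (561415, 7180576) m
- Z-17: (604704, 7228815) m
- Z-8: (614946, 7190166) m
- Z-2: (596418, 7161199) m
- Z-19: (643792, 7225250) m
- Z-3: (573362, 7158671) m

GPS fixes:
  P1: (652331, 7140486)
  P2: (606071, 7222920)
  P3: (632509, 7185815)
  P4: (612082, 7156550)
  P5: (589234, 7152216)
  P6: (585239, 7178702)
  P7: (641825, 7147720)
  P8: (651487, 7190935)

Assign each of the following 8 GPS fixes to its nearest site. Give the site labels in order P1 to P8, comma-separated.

Z-2, Z-17, Z-8, Z-2, Z-2, Z-2, Z-2, Z-19

P1 → Z-2 (d²=3555291938.00)
P2 → Z-17 (d²=36619714.00)
P3 → Z-8 (d²=327390170.00)
P4 → Z-2 (d²=266974097.00)
P5 → Z-2 (d²=132304145.00)
P6 → Z-2 (d²=431325050.00)
P7 → Z-2 (d²=2243479090.00)
P8 → Z-19 (d²=1236732250.00)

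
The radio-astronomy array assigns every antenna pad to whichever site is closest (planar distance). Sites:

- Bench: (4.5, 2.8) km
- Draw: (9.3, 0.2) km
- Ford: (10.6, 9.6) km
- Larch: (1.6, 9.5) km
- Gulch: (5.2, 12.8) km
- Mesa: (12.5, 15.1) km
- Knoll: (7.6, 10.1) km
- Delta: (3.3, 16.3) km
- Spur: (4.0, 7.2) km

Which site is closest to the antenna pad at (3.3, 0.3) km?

Bench

Squared distances to each site:
Bench: 7.690; Draw: 36.010; Ford: 139.780; Larch: 87.530; Gulch: 159.860; Mesa: 303.680; Knoll: 114.530; Delta: 256.000; Spur: 48.100.
Minimum at Bench.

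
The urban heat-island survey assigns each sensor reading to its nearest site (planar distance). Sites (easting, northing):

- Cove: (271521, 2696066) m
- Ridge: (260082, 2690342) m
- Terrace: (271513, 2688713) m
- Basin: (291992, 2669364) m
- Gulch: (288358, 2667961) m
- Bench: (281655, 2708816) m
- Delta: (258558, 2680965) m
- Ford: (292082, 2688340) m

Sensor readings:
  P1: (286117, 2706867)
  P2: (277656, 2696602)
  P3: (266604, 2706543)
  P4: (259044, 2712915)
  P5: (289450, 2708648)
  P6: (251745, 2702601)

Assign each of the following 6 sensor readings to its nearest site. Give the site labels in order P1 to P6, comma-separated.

Bench, Cove, Cove, Cove, Bench, Ridge

P1 → Bench (d²=23708045.00)
P2 → Cove (d²=37925521.00)
P3 → Cove (d²=133944418.00)
P4 → Cove (d²=439564330.00)
P5 → Bench (d²=60790249.00)
P6 → Ridge (d²=219788650.00)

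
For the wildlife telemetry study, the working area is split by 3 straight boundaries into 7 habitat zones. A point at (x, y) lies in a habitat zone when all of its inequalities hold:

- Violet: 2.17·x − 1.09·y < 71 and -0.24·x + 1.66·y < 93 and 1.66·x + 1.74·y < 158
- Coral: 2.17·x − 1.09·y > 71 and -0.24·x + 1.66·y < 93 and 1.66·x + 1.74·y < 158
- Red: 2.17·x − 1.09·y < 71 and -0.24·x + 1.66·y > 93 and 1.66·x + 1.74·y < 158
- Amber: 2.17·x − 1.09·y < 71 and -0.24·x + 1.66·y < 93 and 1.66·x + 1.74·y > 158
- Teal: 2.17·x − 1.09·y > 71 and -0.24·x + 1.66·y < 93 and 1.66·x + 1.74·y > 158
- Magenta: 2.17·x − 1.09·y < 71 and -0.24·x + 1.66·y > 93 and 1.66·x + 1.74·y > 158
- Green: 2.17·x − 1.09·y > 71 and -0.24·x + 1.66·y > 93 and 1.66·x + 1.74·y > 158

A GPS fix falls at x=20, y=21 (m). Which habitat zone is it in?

Violet

2.17·20 − 1.09·21 = 20.510, which is < 71
-0.24·20 + 1.66·21 = 30.060, which is < 93
1.66·20 + 1.74·21 = 69.740, which is < 158
This sign pattern matches Violet.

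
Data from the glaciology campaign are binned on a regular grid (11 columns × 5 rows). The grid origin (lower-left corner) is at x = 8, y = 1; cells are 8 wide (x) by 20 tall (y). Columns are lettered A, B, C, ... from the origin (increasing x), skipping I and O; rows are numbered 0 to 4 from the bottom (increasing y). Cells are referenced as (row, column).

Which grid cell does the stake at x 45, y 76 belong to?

(3, E)

Column index: ⌊(45 − 8) / 8⌋ = ⌊4.625⌋ = 4 → column E
Row offset from origin: ⌊(76 − 1) / 20⌋ = ⌊3.750⌋ = 3 → row 3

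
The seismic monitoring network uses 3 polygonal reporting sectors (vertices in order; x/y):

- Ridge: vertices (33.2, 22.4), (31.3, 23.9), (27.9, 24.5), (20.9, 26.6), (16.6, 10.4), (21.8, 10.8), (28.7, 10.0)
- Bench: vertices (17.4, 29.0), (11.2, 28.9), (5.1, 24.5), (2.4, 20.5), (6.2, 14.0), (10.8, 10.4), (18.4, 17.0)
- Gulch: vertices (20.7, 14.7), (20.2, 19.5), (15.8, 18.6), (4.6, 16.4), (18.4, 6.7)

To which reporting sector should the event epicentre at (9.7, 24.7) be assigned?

Cast a ray rightward from (9.7, 24.7). For each polygon, the edges (by vertex number in listed order) whose endpoints lie on opposite sides of y = 24.7, where each meets that height, and whether that is right or left of the point:
Ridge: 3–4 at x≈27.23 (right), 4–5 at x≈20.40 (right) → 2 crossings.
Bench: 2–3 at x≈5.38 (left), 7–1 at x≈17.76 (right) → 1 crossing.
Gulch: no edge straddles that height → 0 crossings.
Only Bench has an odd count, so the point is inside Bench.

Bench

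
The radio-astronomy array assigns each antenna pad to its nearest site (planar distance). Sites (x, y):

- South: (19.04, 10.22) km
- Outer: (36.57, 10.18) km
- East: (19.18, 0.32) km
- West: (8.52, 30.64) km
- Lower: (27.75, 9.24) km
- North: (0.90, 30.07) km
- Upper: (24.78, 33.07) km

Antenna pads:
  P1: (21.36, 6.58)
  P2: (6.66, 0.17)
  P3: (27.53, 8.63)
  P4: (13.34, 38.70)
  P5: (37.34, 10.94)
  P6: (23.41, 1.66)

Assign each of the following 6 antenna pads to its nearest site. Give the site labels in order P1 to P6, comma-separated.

P1 → South (d²=18.63)
P2 → East (d²=156.77)
P3 → Lower (d²=0.42)
P4 → West (d²=88.20)
P5 → Outer (d²=1.17)
P6 → East (d²=19.69)

South, East, Lower, West, Outer, East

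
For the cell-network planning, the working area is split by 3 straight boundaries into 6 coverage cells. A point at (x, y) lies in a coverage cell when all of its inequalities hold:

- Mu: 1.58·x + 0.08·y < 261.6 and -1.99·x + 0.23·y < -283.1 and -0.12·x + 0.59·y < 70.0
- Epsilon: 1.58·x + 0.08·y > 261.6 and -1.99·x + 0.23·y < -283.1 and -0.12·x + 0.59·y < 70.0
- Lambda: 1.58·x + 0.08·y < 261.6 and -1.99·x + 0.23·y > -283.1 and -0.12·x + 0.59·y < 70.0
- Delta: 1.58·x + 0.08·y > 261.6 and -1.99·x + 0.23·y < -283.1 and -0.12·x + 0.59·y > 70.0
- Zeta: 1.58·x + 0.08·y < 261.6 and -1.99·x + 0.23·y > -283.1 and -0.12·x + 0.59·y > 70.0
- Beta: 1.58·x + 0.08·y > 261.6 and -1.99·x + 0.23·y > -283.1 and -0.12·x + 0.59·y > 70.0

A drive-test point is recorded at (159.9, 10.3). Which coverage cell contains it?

Mu

1.58·159.9 + 0.08·10.3 = 253.466, which is < 261.6
-1.99·159.9 + 0.23·10.3 = -315.832, which is < -283.1
-0.12·159.9 + 0.59·10.3 = -13.111, which is < 70.0
This sign pattern matches Mu.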